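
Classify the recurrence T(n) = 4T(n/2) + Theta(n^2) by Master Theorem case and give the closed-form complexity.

Master Theorem for T(n) = 4T(n/2) + O(n^2):

a = 4, b = 2, c = 2
log_b(a) = log_2(4) = 2.0000

Case 2: c = 2 = log_2(4) = 2.0000
T(n) = O(n^2 log n) = O(n^2 log n)

For T(n) = 4T(n/2) + O(n^2): log_2(4) = 2.0000. This is Case 2 of the Master Theorem (c = log_b(a), equal work at all levels), giving O(n^2 log n).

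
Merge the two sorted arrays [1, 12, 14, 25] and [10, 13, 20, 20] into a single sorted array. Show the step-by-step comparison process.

Merging process:

Compare 1 vs 10: take 1 from left. Merged: [1]
Compare 12 vs 10: take 10 from right. Merged: [1, 10]
Compare 12 vs 13: take 12 from left. Merged: [1, 10, 12]
Compare 14 vs 13: take 13 from right. Merged: [1, 10, 12, 13]
Compare 14 vs 20: take 14 from left. Merged: [1, 10, 12, 13, 14]
Compare 25 vs 20: take 20 from right. Merged: [1, 10, 12, 13, 14, 20]
Compare 25 vs 20: take 20 from right. Merged: [1, 10, 12, 13, 14, 20, 20]
Append remaining from left: [25]. Merged: [1, 10, 12, 13, 14, 20, 20, 25]

Final merged array: [1, 10, 12, 13, 14, 20, 20, 25]
Total comparisons: 7

The merged array is [1, 10, 12, 13, 14, 20, 20, 25], requiring 7 comparisons. The merge step runs in O(n) time where n is the total number of elements.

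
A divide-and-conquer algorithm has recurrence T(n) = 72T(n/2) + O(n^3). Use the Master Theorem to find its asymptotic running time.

Master Theorem for T(n) = 72T(n/2) + O(n^3):

a = 72, b = 2, c = 3
log_b(a) = log_2(72) = 6.1699

Case 1: c = 3 < log_2(72) = 6.1699
T(n) = O(n^(log_2 72))

For T(n) = 72T(n/2) + O(n^3): log_2(72) = 6.1699. This is Case 1 of the Master Theorem (c < log_b(a), work dominated by leaves), giving O(n^(log_2 72)).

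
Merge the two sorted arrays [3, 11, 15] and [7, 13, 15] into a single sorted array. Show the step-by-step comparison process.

Merging process:

Compare 3 vs 7: take 3 from left. Merged: [3]
Compare 11 vs 7: take 7 from right. Merged: [3, 7]
Compare 11 vs 13: take 11 from left. Merged: [3, 7, 11]
Compare 15 vs 13: take 13 from right. Merged: [3, 7, 11, 13]
Compare 15 vs 15: take 15 from left. Merged: [3, 7, 11, 13, 15]
Append remaining from right: [15]. Merged: [3, 7, 11, 13, 15, 15]

Final merged array: [3, 7, 11, 13, 15, 15]
Total comparisons: 5

The merged array is [3, 7, 11, 13, 15, 15], requiring 5 comparisons. The merge step runs in O(n) time where n is the total number of elements.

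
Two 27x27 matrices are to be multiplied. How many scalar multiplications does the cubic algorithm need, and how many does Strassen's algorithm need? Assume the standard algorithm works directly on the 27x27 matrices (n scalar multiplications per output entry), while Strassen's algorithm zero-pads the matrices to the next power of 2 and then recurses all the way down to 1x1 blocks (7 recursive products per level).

Matrix multiplication for 27x27 matrices:

Strassen's algorithm requires power-of-2 dimensions. Pad 27x27 to 32x32 (next power of 2).

Standard algorithm: 27^3 = 19683 multiplications
Strassen's algorithm: 7^(log2(32)) = 7^5 = 16807 multiplications
Savings: 19683 - 16807 = 2876 multiplications

Standard: 19683 multiplications (27^3). Strassen: 16807 multiplications (7^5, after padding to 32x32). Strassen reduces 8 recursive multiplications to 7 at each level.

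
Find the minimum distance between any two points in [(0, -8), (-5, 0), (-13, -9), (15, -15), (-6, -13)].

Computing all pairwise distances among 5 points:

d((0, -8), (-5, 0)) = 9.434
d((0, -8), (-13, -9)) = 13.0384
d((0, -8), (15, -15)) = 16.5529
d((0, -8), (-6, -13)) = 7.8102 <-- minimum
d((-5, 0), (-13, -9)) = 12.0416
d((-5, 0), (15, -15)) = 25.0
d((-5, 0), (-6, -13)) = 13.0384
d((-13, -9), (15, -15)) = 28.6356
d((-13, -9), (-6, -13)) = 8.0623
d((15, -15), (-6, -13)) = 21.095

Closest pair: (0, -8) and (-6, -13) with distance 7.8102

The closest pair is (0, -8) and (-6, -13) with Euclidean distance 7.8102. For 5 points, brute-force pairwise comparison is shown above. For large n, the divide-and-conquer algorithm (sort by x, recurse on halves, check the dividing strip) achieves O(n log n).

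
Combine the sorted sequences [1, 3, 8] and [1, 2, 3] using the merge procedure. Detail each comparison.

Merging process:

Compare 1 vs 1: take 1 from left. Merged: [1]
Compare 3 vs 1: take 1 from right. Merged: [1, 1]
Compare 3 vs 2: take 2 from right. Merged: [1, 1, 2]
Compare 3 vs 3: take 3 from left. Merged: [1, 1, 2, 3]
Compare 8 vs 3: take 3 from right. Merged: [1, 1, 2, 3, 3]
Append remaining from left: [8]. Merged: [1, 1, 2, 3, 3, 8]

Final merged array: [1, 1, 2, 3, 3, 8]
Total comparisons: 5

The merged array is [1, 1, 2, 3, 3, 8], requiring 5 comparisons. The merge step runs in O(n) time where n is the total number of elements.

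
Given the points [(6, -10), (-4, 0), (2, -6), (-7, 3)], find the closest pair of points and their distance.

Computing all pairwise distances among 4 points:

d((6, -10), (-4, 0)) = 14.1421
d((6, -10), (2, -6)) = 5.6569
d((6, -10), (-7, 3)) = 18.3848
d((-4, 0), (2, -6)) = 8.4853
d((-4, 0), (-7, 3)) = 4.2426 <-- minimum
d((2, -6), (-7, 3)) = 12.7279

Closest pair: (-4, 0) and (-7, 3) with distance 4.2426

The closest pair is (-4, 0) and (-7, 3) with Euclidean distance 4.2426. For 4 points, brute-force pairwise comparison is shown above. For large n, the divide-and-conquer algorithm (sort by x, recurse on halves, check the dividing strip) achieves O(n log n).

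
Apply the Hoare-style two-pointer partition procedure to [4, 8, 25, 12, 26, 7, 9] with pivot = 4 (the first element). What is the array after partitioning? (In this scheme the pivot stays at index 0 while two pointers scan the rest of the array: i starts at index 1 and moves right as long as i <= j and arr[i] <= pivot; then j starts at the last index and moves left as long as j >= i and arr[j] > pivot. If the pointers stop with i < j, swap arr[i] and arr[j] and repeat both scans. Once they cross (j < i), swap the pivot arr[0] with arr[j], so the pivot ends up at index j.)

Hoare-style two-pointer partition with pivot = 4:

Initial array: [4, 8, 25, 12, 26, 7, 9]

Pointers start at i = 1, j = 6.
i ends at 1, j ends at 0: the pointers have crossed (j < i), so scanning stops.

j = 0, so swapping arr[0] with arr[j] leaves the pivot at position 0: [4, 8, 25, 12, 26, 7, 9]
Pivot position: 0

After partitioning with pivot 4, the array becomes [4, 8, 25, 12, 26, 7, 9]. The pivot is placed at index 0. All elements to the left of the pivot are <= 4, and all elements to the right are > 4.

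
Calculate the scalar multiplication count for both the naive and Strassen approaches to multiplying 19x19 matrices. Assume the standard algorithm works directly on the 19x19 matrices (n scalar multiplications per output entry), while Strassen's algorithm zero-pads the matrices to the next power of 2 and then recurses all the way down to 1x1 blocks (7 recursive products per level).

Matrix multiplication for 19x19 matrices:

Strassen's algorithm requires power-of-2 dimensions. Pad 19x19 to 32x32 (next power of 2).

Standard algorithm: 19^3 = 6859 multiplications
Strassen's algorithm: 7^(log2(32)) = 7^5 = 16807 multiplications
Difference: 6859 - 16807 = -9948 (Strassen uses MORE here due to padding overhead — for small or just-over-power-of-2 n, padding can outweigh the per-level savings)

Standard: 6859 multiplications (19^3). Strassen: 16807 multiplications (7^5, after padding to 32x32). Strassen reduces 8 recursive multiplications to 7 at each level.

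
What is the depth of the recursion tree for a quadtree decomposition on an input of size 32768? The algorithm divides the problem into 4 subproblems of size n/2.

For divide and conquer with division factor 2:

Problem sizes at each level:
Level 0: 32768
Level 1: 16384
Level 2: 8192
Level 3: 4096
Level 4: 2048
Level 5: 1024
Level 6: 512
Level 7: 256
Level 8: 128
Level 9: 64
Level 10: 32
Level 11: 16
Level 12: 8
Level 13: 4
Level 14: 2
Level 15: 1

The root is level 0 and the size-1 base case is level 15 (the tree spans levels 0 through 15, i.e. 16 levels counting the root), so the depth is the number of divisions: log_2(32768) = 15

The recursion tree depth is log_2(32768) = 15. At each level, the problem size is divided by 2, so it takes 15 divisions to reduce to a base case of size 1. The algorithm makes 4 recursive calls at each level.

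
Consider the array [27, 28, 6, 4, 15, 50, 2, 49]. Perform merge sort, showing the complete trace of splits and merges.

Merge sort trace:

Split: [27, 28, 6, 4, 15, 50, 2, 49] -> [27, 28, 6, 4] and [15, 50, 2, 49]
  Split: [27, 28, 6, 4] -> [27, 28] and [6, 4]
    Split: [27, 28] -> [27] and [28]
    Merge: [27] + [28] -> [27, 28]
    Split: [6, 4] -> [6] and [4]
    Merge: [6] + [4] -> [4, 6]
  Merge: [27, 28] + [4, 6] -> [4, 6, 27, 28]
  Split: [15, 50, 2, 49] -> [15, 50] and [2, 49]
    Split: [15, 50] -> [15] and [50]
    Merge: [15] + [50] -> [15, 50]
    Split: [2, 49] -> [2] and [49]
    Merge: [2] + [49] -> [2, 49]
  Merge: [15, 50] + [2, 49] -> [2, 15, 49, 50]
Merge: [4, 6, 27, 28] + [2, 15, 49, 50] -> [2, 4, 6, 15, 27, 28, 49, 50]

Final sorted array: [2, 4, 6, 15, 27, 28, 49, 50]

The merge sort proceeds by recursively splitting the array and merging sorted halves.
After all merges, the sorted array is [2, 4, 6, 15, 27, 28, 49, 50].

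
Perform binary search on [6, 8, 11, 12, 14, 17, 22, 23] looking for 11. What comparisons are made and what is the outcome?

Binary search for 11 in [6, 8, 11, 12, 14, 17, 22, 23]:

lo=0, hi=7, mid=3, arr[mid]=12 -> 12 > 11, search left half
lo=0, hi=2, mid=1, arr[mid]=8 -> 8 < 11, search right half
lo=2, hi=2, mid=2, arr[mid]=11 -> Found target at index 2!

Binary search finds 11 at index 2 after 3 comparisons. The search repeatedly halves the search space by comparing with the middle element.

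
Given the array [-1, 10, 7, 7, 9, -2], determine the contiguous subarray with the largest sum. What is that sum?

Using Kadane's algorithm on [-1, 10, 7, 7, 9, -2]:

Scanning through the array:
Position 1 (value 10): max_ending_here = 10, max_so_far = 10
Position 2 (value 7): max_ending_here = 17, max_so_far = 17
Position 3 (value 7): max_ending_here = 24, max_so_far = 24
Position 4 (value 9): max_ending_here = 33, max_so_far = 33
Position 5 (value -2): max_ending_here = 31, max_so_far = 33

Maximum subarray: [10, 7, 7, 9]
Maximum sum: 33

The maximum subarray is [10, 7, 7, 9] with sum 33. This subarray runs from index 1 to index 4.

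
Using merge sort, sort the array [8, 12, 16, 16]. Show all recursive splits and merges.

Merge sort trace:

Split: [8, 12, 16, 16] -> [8, 12] and [16, 16]
  Split: [8, 12] -> [8] and [12]
  Merge: [8] + [12] -> [8, 12]
  Split: [16, 16] -> [16] and [16]
  Merge: [16] + [16] -> [16, 16]
Merge: [8, 12] + [16, 16] -> [8, 12, 16, 16]

Final sorted array: [8, 12, 16, 16]

The merge sort proceeds by recursively splitting the array and merging sorted halves.
After all merges, the sorted array is [8, 12, 16, 16].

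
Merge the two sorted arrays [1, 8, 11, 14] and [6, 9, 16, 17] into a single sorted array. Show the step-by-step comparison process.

Merging process:

Compare 1 vs 6: take 1 from left. Merged: [1]
Compare 8 vs 6: take 6 from right. Merged: [1, 6]
Compare 8 vs 9: take 8 from left. Merged: [1, 6, 8]
Compare 11 vs 9: take 9 from right. Merged: [1, 6, 8, 9]
Compare 11 vs 16: take 11 from left. Merged: [1, 6, 8, 9, 11]
Compare 14 vs 16: take 14 from left. Merged: [1, 6, 8, 9, 11, 14]
Append remaining from right: [16, 17]. Merged: [1, 6, 8, 9, 11, 14, 16, 17]

Final merged array: [1, 6, 8, 9, 11, 14, 16, 17]
Total comparisons: 6

The merged array is [1, 6, 8, 9, 11, 14, 16, 17], requiring 6 comparisons. The merge step runs in O(n) time where n is the total number of elements.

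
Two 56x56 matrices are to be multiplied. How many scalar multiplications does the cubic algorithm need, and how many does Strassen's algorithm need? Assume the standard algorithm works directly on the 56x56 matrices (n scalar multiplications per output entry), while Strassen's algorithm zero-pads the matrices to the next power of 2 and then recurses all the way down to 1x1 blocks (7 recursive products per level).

Matrix multiplication for 56x56 matrices:

Strassen's algorithm requires power-of-2 dimensions. Pad 56x56 to 64x64 (next power of 2).

Standard algorithm: 56^3 = 175616 multiplications
Strassen's algorithm: 7^(log2(64)) = 7^6 = 117649 multiplications
Savings: 175616 - 117649 = 57967 multiplications

Standard: 175616 multiplications (56^3). Strassen: 117649 multiplications (7^6, after padding to 64x64). Strassen reduces 8 recursive multiplications to 7 at each level.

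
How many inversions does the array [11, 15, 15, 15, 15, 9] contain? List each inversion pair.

Finding inversions in [11, 15, 15, 15, 15, 9]:

(0, 5): arr[0]=11 > arr[5]=9
(1, 5): arr[1]=15 > arr[5]=9
(2, 5): arr[2]=15 > arr[5]=9
(3, 5): arr[3]=15 > arr[5]=9
(4, 5): arr[4]=15 > arr[5]=9

Total inversions: 5

The array has 5 inversion(s): (0,5), (1,5), (2,5), (3,5), (4,5). Each pair (i,j) satisfies i < j and arr[i] > arr[j].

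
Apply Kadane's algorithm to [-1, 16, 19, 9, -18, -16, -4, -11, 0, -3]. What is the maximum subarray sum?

Using Kadane's algorithm on [-1, 16, 19, 9, -18, -16, -4, -11, 0, -3]:

Scanning through the array:
Position 1 (value 16): max_ending_here = 16, max_so_far = 16
Position 2 (value 19): max_ending_here = 35, max_so_far = 35
Position 3 (value 9): max_ending_here = 44, max_so_far = 44
Position 4 (value -18): max_ending_here = 26, max_so_far = 44
Position 5 (value -16): max_ending_here = 10, max_so_far = 44
Position 6 (value -4): max_ending_here = 6, max_so_far = 44
Position 7 (value -11): max_ending_here = -5, max_so_far = 44
Position 8 (value 0): max_ending_here = 0, max_so_far = 44
Position 9 (value -3): max_ending_here = -3, max_so_far = 44

Maximum subarray: [16, 19, 9]
Maximum sum: 44

The maximum subarray is [16, 19, 9] with sum 44. This subarray runs from index 1 to index 3.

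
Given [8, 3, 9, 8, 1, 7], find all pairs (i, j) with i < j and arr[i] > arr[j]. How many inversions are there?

Finding inversions in [8, 3, 9, 8, 1, 7]:

(0, 1): arr[0]=8 > arr[1]=3
(0, 4): arr[0]=8 > arr[4]=1
(0, 5): arr[0]=8 > arr[5]=7
(1, 4): arr[1]=3 > arr[4]=1
(2, 3): arr[2]=9 > arr[3]=8
(2, 4): arr[2]=9 > arr[4]=1
(2, 5): arr[2]=9 > arr[5]=7
(3, 4): arr[3]=8 > arr[4]=1
(3, 5): arr[3]=8 > arr[5]=7

Total inversions: 9

The array has 9 inversion(s): (0,1), (0,4), (0,5), (1,4), (2,3), (2,4), (2,5), (3,4), (3,5). Each pair (i,j) satisfies i < j and arr[i] > arr[j].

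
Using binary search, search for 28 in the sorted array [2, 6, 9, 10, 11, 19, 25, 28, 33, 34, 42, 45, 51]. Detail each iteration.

Binary search for 28 in [2, 6, 9, 10, 11, 19, 25, 28, 33, 34, 42, 45, 51]:

lo=0, hi=12, mid=6, arr[mid]=25 -> 25 < 28, search right half
lo=7, hi=12, mid=9, arr[mid]=34 -> 34 > 28, search left half
lo=7, hi=8, mid=7, arr[mid]=28 -> Found target at index 7!

Binary search finds 28 at index 7 after 3 comparisons. The search repeatedly halves the search space by comparing with the middle element.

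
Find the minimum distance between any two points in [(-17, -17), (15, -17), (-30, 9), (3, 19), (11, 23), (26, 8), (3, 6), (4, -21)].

Computing all pairwise distances among 8 points:

d((-17, -17), (15, -17)) = 32.0
d((-17, -17), (-30, 9)) = 29.0689
d((-17, -17), (3, 19)) = 41.1825
d((-17, -17), (11, 23)) = 48.8262
d((-17, -17), (26, 8)) = 49.7393
d((-17, -17), (3, 6)) = 30.4795
d((-17, -17), (4, -21)) = 21.3776
d((15, -17), (-30, 9)) = 51.9711
d((15, -17), (3, 19)) = 37.9473
d((15, -17), (11, 23)) = 40.1995
d((15, -17), (26, 8)) = 27.313
d((15, -17), (3, 6)) = 25.9422
d((15, -17), (4, -21)) = 11.7047
d((-30, 9), (3, 19)) = 34.4819
d((-30, 9), (11, 23)) = 43.3244
d((-30, 9), (26, 8)) = 56.0089
d((-30, 9), (3, 6)) = 33.1361
d((-30, 9), (4, -21)) = 45.3431
d((3, 19), (11, 23)) = 8.9443 <-- minimum
d((3, 19), (26, 8)) = 25.4951
d((3, 19), (3, 6)) = 13.0
d((3, 19), (4, -21)) = 40.0125
d((11, 23), (26, 8)) = 21.2132
d((11, 23), (3, 6)) = 18.7883
d((11, 23), (4, -21)) = 44.5533
d((26, 8), (3, 6)) = 23.0868
d((26, 8), (4, -21)) = 36.4005
d((3, 6), (4, -21)) = 27.0185

Closest pair: (3, 19) and (11, 23) with distance 8.9443

The closest pair is (3, 19) and (11, 23) with Euclidean distance 8.9443. For 8 points, brute-force pairwise comparison is shown above. For large n, the divide-and-conquer algorithm (sort by x, recurse on halves, check the dividing strip) achieves O(n log n).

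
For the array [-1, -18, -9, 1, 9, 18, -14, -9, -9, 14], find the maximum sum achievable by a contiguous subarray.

Using Kadane's algorithm on [-1, -18, -9, 1, 9, 18, -14, -9, -9, 14]:

Scanning through the array:
Position 1 (value -18): max_ending_here = -18, max_so_far = -1
Position 2 (value -9): max_ending_here = -9, max_so_far = -1
Position 3 (value 1): max_ending_here = 1, max_so_far = 1
Position 4 (value 9): max_ending_here = 10, max_so_far = 10
Position 5 (value 18): max_ending_here = 28, max_so_far = 28
Position 6 (value -14): max_ending_here = 14, max_so_far = 28
Position 7 (value -9): max_ending_here = 5, max_so_far = 28
Position 8 (value -9): max_ending_here = -4, max_so_far = 28
Position 9 (value 14): max_ending_here = 14, max_so_far = 28

Maximum subarray: [1, 9, 18]
Maximum sum: 28

The maximum subarray is [1, 9, 18] with sum 28. This subarray runs from index 3 to index 5.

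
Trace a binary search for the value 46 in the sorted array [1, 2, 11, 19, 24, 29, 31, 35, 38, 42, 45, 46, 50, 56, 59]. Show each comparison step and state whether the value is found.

Binary search for 46 in [1, 2, 11, 19, 24, 29, 31, 35, 38, 42, 45, 46, 50, 56, 59]:

lo=0, hi=14, mid=7, arr[mid]=35 -> 35 < 46, search right half
lo=8, hi=14, mid=11, arr[mid]=46 -> Found target at index 11!

Binary search finds 46 at index 11 after 2 comparisons. The search repeatedly halves the search space by comparing with the middle element.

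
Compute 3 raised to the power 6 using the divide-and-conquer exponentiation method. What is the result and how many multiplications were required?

Computing 3^6 by squaring (build up from 3^1; each line after the first costs one multiplication):

3^1 = 3
3^2 = (3^1)^2 = 3^2 = 9
3^3 = 3 * 3^2 = 3 * 9 = 27
3^6 = (3^3)^2 = 27^2 = 729

Result: 729
Multiplications needed: 3 (3 lines after 3^1)

3^6 = 729. Using exponentiation by squaring, this requires 3 multiplications. The key idea: if the exponent is even, square the half-power; if odd, multiply by the base once.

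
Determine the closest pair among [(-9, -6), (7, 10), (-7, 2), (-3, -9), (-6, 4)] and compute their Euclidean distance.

Computing all pairwise distances among 5 points:

d((-9, -6), (7, 10)) = 22.6274
d((-9, -6), (-7, 2)) = 8.2462
d((-9, -6), (-3, -9)) = 6.7082
d((-9, -6), (-6, 4)) = 10.4403
d((7, 10), (-7, 2)) = 16.1245
d((7, 10), (-3, -9)) = 21.4709
d((7, 10), (-6, 4)) = 14.3178
d((-7, 2), (-3, -9)) = 11.7047
d((-7, 2), (-6, 4)) = 2.2361 <-- minimum
d((-3, -9), (-6, 4)) = 13.3417

Closest pair: (-7, 2) and (-6, 4) with distance 2.2361

The closest pair is (-7, 2) and (-6, 4) with Euclidean distance 2.2361. For 5 points, brute-force pairwise comparison is shown above. For large n, the divide-and-conquer algorithm (sort by x, recurse on halves, check the dividing strip) achieves O(n log n).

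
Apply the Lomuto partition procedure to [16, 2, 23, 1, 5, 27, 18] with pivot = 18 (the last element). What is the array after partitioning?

Lomuto partition with pivot = 18:

Initial array: [16, 2, 23, 1, 5, 27, 18]

arr[0]=16 <= 18: swap with position 0, array becomes [16, 2, 23, 1, 5, 27, 18]
arr[1]=2 <= 18: swap with position 1, array becomes [16, 2, 23, 1, 5, 27, 18]
arr[2]=23 > 18: no swap
arr[3]=1 <= 18: swap with position 2, array becomes [16, 2, 1, 23, 5, 27, 18]
arr[4]=5 <= 18: swap with position 3, array becomes [16, 2, 1, 5, 23, 27, 18]
arr[5]=27 > 18: no swap

Place pivot at position 4: [16, 2, 1, 5, 18, 27, 23]
Pivot position: 4

After partitioning with pivot 18, the array becomes [16, 2, 1, 5, 18, 27, 23]. The pivot is placed at index 4. All elements to the left of the pivot are <= 18, and all elements to the right are > 18.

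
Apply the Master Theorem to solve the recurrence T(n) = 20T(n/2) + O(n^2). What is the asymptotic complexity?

Master Theorem for T(n) = 20T(n/2) + O(n^2):

a = 20, b = 2, c = 2
log_b(a) = log_2(20) = 4.3219

Case 1: c = 2 < log_2(20) = 4.3219
T(n) = O(n^(log_2 20))

For T(n) = 20T(n/2) + O(n^2): log_2(20) = 4.3219. This is Case 1 of the Master Theorem (c < log_b(a), work dominated by leaves), giving O(n^(log_2 20)).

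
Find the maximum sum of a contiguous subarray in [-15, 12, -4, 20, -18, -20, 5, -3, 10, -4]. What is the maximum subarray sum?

Using Kadane's algorithm on [-15, 12, -4, 20, -18, -20, 5, -3, 10, -4]:

Scanning through the array:
Position 1 (value 12): max_ending_here = 12, max_so_far = 12
Position 2 (value -4): max_ending_here = 8, max_so_far = 12
Position 3 (value 20): max_ending_here = 28, max_so_far = 28
Position 4 (value -18): max_ending_here = 10, max_so_far = 28
Position 5 (value -20): max_ending_here = -10, max_so_far = 28
Position 6 (value 5): max_ending_here = 5, max_so_far = 28
Position 7 (value -3): max_ending_here = 2, max_so_far = 28
Position 8 (value 10): max_ending_here = 12, max_so_far = 28
Position 9 (value -4): max_ending_here = 8, max_so_far = 28

Maximum subarray: [12, -4, 20]
Maximum sum: 28

The maximum subarray is [12, -4, 20] with sum 28. This subarray runs from index 1 to index 3.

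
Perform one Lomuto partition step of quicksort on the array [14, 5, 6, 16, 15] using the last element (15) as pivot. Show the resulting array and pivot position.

Lomuto partition with pivot = 15:

Initial array: [14, 5, 6, 16, 15]

arr[0]=14 <= 15: swap with position 0, array becomes [14, 5, 6, 16, 15]
arr[1]=5 <= 15: swap with position 1, array becomes [14, 5, 6, 16, 15]
arr[2]=6 <= 15: swap with position 2, array becomes [14, 5, 6, 16, 15]
arr[3]=16 > 15: no swap

Place pivot at position 3: [14, 5, 6, 15, 16]
Pivot position: 3

After partitioning with pivot 15, the array becomes [14, 5, 6, 15, 16]. The pivot is placed at index 3. All elements to the left of the pivot are <= 15, and all elements to the right are > 15.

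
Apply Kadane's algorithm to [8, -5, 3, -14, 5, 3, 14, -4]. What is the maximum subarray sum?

Using Kadane's algorithm on [8, -5, 3, -14, 5, 3, 14, -4]:

Scanning through the array:
Position 1 (value -5): max_ending_here = 3, max_so_far = 8
Position 2 (value 3): max_ending_here = 6, max_so_far = 8
Position 3 (value -14): max_ending_here = -8, max_so_far = 8
Position 4 (value 5): max_ending_here = 5, max_so_far = 8
Position 5 (value 3): max_ending_here = 8, max_so_far = 8
Position 6 (value 14): max_ending_here = 22, max_so_far = 22
Position 7 (value -4): max_ending_here = 18, max_so_far = 22

Maximum subarray: [5, 3, 14]
Maximum sum: 22

The maximum subarray is [5, 3, 14] with sum 22. This subarray runs from index 4 to index 6.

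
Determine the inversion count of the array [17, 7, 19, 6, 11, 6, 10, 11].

Finding inversions in [17, 7, 19, 6, 11, 6, 10, 11]:

(0, 1): arr[0]=17 > arr[1]=7
(0, 3): arr[0]=17 > arr[3]=6
(0, 4): arr[0]=17 > arr[4]=11
(0, 5): arr[0]=17 > arr[5]=6
(0, 6): arr[0]=17 > arr[6]=10
(0, 7): arr[0]=17 > arr[7]=11
(1, 3): arr[1]=7 > arr[3]=6
(1, 5): arr[1]=7 > arr[5]=6
(2, 3): arr[2]=19 > arr[3]=6
(2, 4): arr[2]=19 > arr[4]=11
(2, 5): arr[2]=19 > arr[5]=6
(2, 6): arr[2]=19 > arr[6]=10
(2, 7): arr[2]=19 > arr[7]=11
(4, 5): arr[4]=11 > arr[5]=6
(4, 6): arr[4]=11 > arr[6]=10

Total inversions: 15

The array has 15 inversion(s): (0,1), (0,3), (0,4), (0,5), (0,6), (0,7), (1,3), (1,5), (2,3), (2,4), (2,5), (2,6), (2,7), (4,5), (4,6). Each pair (i,j) satisfies i < j and arr[i] > arr[j].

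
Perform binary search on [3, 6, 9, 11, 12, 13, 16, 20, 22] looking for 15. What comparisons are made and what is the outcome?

Binary search for 15 in [3, 6, 9, 11, 12, 13, 16, 20, 22]:

lo=0, hi=8, mid=4, arr[mid]=12 -> 12 < 15, search right half
lo=5, hi=8, mid=6, arr[mid]=16 -> 16 > 15, search left half
lo=5, hi=5, mid=5, arr[mid]=13 -> 13 < 15, search right half
lo=6 > hi=5, target 15 not found

Binary search determines that 15 is not in the array after 3 comparisons. The search space was exhausted without finding the target.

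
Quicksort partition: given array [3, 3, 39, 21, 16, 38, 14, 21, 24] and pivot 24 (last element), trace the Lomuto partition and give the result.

Lomuto partition with pivot = 24:

Initial array: [3, 3, 39, 21, 16, 38, 14, 21, 24]

arr[0]=3 <= 24: swap with position 0, array becomes [3, 3, 39, 21, 16, 38, 14, 21, 24]
arr[1]=3 <= 24: swap with position 1, array becomes [3, 3, 39, 21, 16, 38, 14, 21, 24]
arr[2]=39 > 24: no swap
arr[3]=21 <= 24: swap with position 2, array becomes [3, 3, 21, 39, 16, 38, 14, 21, 24]
arr[4]=16 <= 24: swap with position 3, array becomes [3, 3, 21, 16, 39, 38, 14, 21, 24]
arr[5]=38 > 24: no swap
arr[6]=14 <= 24: swap with position 4, array becomes [3, 3, 21, 16, 14, 38, 39, 21, 24]
arr[7]=21 <= 24: swap with position 5, array becomes [3, 3, 21, 16, 14, 21, 39, 38, 24]

Place pivot at position 6: [3, 3, 21, 16, 14, 21, 24, 38, 39]
Pivot position: 6

After partitioning with pivot 24, the array becomes [3, 3, 21, 16, 14, 21, 24, 38, 39]. The pivot is placed at index 6. All elements to the left of the pivot are <= 24, and all elements to the right are > 24.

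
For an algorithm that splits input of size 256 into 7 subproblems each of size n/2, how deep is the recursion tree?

For divide and conquer with division factor 2:

Problem sizes at each level:
Level 0: 256
Level 1: 128
Level 2: 64
Level 3: 32
Level 4: 16
Level 5: 8
Level 6: 4
Level 7: 2
Level 8: 1

The root is level 0 and the size-1 base case is level 8 (the tree spans levels 0 through 8, i.e. 9 levels counting the root), so the depth is the number of divisions: log_2(256) = 8

The recursion tree depth is log_2(256) = 8. At each level, the problem size is divided by 2, so it takes 8 divisions to reduce to a base case of size 1. The algorithm makes 7 recursive calls at each level.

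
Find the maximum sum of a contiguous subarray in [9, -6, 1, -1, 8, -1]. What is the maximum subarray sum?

Using Kadane's algorithm on [9, -6, 1, -1, 8, -1]:

Scanning through the array:
Position 1 (value -6): max_ending_here = 3, max_so_far = 9
Position 2 (value 1): max_ending_here = 4, max_so_far = 9
Position 3 (value -1): max_ending_here = 3, max_so_far = 9
Position 4 (value 8): max_ending_here = 11, max_so_far = 11
Position 5 (value -1): max_ending_here = 10, max_so_far = 11

Maximum subarray: [9, -6, 1, -1, 8]
Maximum sum: 11

The maximum subarray is [9, -6, 1, -1, 8] with sum 11. This subarray runs from index 0 to index 4.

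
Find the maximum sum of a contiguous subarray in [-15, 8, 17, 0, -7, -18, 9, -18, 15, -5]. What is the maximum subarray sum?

Using Kadane's algorithm on [-15, 8, 17, 0, -7, -18, 9, -18, 15, -5]:

Scanning through the array:
Position 1 (value 8): max_ending_here = 8, max_so_far = 8
Position 2 (value 17): max_ending_here = 25, max_so_far = 25
Position 3 (value 0): max_ending_here = 25, max_so_far = 25
Position 4 (value -7): max_ending_here = 18, max_so_far = 25
Position 5 (value -18): max_ending_here = 0, max_so_far = 25
Position 6 (value 9): max_ending_here = 9, max_so_far = 25
Position 7 (value -18): max_ending_here = -9, max_so_far = 25
Position 8 (value 15): max_ending_here = 15, max_so_far = 25
Position 9 (value -5): max_ending_here = 10, max_so_far = 25

Maximum subarray: [8, 17]
Maximum sum: 25

The maximum subarray is [8, 17] with sum 25. This subarray runs from index 1 to index 2.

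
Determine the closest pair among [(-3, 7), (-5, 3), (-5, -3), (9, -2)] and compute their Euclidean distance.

Computing all pairwise distances among 4 points:

d((-3, 7), (-5, 3)) = 4.4721 <-- minimum
d((-3, 7), (-5, -3)) = 10.198
d((-3, 7), (9, -2)) = 15.0
d((-5, 3), (-5, -3)) = 6.0
d((-5, 3), (9, -2)) = 14.8661
d((-5, -3), (9, -2)) = 14.0357

Closest pair: (-3, 7) and (-5, 3) with distance 4.4721

The closest pair is (-3, 7) and (-5, 3) with Euclidean distance 4.4721. For 4 points, brute-force pairwise comparison is shown above. For large n, the divide-and-conquer algorithm (sort by x, recurse on halves, check the dividing strip) achieves O(n log n).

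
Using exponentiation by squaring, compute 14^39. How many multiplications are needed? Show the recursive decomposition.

Computing 14^39 by squaring (build up from 14^1; each line after the first costs one multiplication):

14^1 = 14
14^2 = (14^1)^2 = 14^2 = 196
14^4 = (14^2)^2 = 196^2 = 38416
14^8 = (14^4)^2 = 38416^2 = 1475789056
14^9 = 14 * 14^8 = 14 * 1475789056 = 20661046784
14^18 = (14^9)^2 = 20661046784^2 = 426878854210636742656
14^19 = 14 * 14^18 = 14 * 426878854210636742656 = 5976303958948914397184
14^38 = (14^19)^2 = 5976303958948914397184^2 = 35716209009748467500288285041727074107129856
14^39 = 14 * 14^38 = 14 * 35716209009748467500288285041727074107129856 = 500026926136478545004035990584179037499817984

Result: 500026926136478545004035990584179037499817984
Multiplications needed: 8 (8 lines after 14^1)

14^39 = 500026926136478545004035990584179037499817984. Using exponentiation by squaring, this requires 8 multiplications. The key idea: if the exponent is even, square the half-power; if odd, multiply by the base once.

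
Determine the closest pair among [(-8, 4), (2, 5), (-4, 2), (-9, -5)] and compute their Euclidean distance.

Computing all pairwise distances among 4 points:

d((-8, 4), (2, 5)) = 10.0499
d((-8, 4), (-4, 2)) = 4.4721 <-- minimum
d((-8, 4), (-9, -5)) = 9.0554
d((2, 5), (-4, 2)) = 6.7082
d((2, 5), (-9, -5)) = 14.8661
d((-4, 2), (-9, -5)) = 8.6023

Closest pair: (-8, 4) and (-4, 2) with distance 4.4721

The closest pair is (-8, 4) and (-4, 2) with Euclidean distance 4.4721. For 4 points, brute-force pairwise comparison is shown above. For large n, the divide-and-conquer algorithm (sort by x, recurse on halves, check the dividing strip) achieves O(n log n).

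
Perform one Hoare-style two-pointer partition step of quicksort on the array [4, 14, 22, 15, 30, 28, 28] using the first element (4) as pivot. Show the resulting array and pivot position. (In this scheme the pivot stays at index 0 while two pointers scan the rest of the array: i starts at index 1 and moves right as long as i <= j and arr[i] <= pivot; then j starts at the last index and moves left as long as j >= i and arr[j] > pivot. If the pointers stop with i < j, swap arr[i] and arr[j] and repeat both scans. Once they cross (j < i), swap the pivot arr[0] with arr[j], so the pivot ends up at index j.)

Hoare-style two-pointer partition with pivot = 4:

Initial array: [4, 14, 22, 15, 30, 28, 28]

Pointers start at i = 1, j = 6.
i ends at 1, j ends at 0: the pointers have crossed (j < i), so scanning stops.

j = 0, so swapping arr[0] with arr[j] leaves the pivot at position 0: [4, 14, 22, 15, 30, 28, 28]
Pivot position: 0

After partitioning with pivot 4, the array becomes [4, 14, 22, 15, 30, 28, 28]. The pivot is placed at index 0. All elements to the left of the pivot are <= 4, and all elements to the right are > 4.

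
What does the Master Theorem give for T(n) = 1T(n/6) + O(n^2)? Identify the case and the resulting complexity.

Master Theorem for T(n) = 1T(n/6) + O(n^2):

a = 1, b = 6, c = 2
log_b(a) = log_6(1) = 0.0000

Case 3: c = 2 > log_6(1) = 0.0000
T(n) = O(n^2) = O(n^2)

For T(n) = 1T(n/6) + O(n^2): log_6(1) = 0.0000. This is Case 3 of the Master Theorem (c > log_b(a), work dominated by root), giving O(n^2).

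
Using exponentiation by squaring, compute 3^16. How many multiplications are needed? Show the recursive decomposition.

Computing 3^16 by squaring (build up from 3^1; each line after the first costs one multiplication):

3^1 = 3
3^2 = (3^1)^2 = 3^2 = 9
3^4 = (3^2)^2 = 9^2 = 81
3^8 = (3^4)^2 = 81^2 = 6561
3^16 = (3^8)^2 = 6561^2 = 43046721

Result: 43046721
Multiplications needed: 4 (4 lines after 3^1)

3^16 = 43046721. Using exponentiation by squaring, this requires 4 multiplications. The key idea: if the exponent is even, square the half-power; if odd, multiply by the base once.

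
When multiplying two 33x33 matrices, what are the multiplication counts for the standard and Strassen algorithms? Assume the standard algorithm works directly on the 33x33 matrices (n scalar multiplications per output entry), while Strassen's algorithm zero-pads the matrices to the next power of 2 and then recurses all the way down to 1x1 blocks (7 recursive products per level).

Matrix multiplication for 33x33 matrices:

Strassen's algorithm requires power-of-2 dimensions. Pad 33x33 to 64x64 (next power of 2).

Standard algorithm: 33^3 = 35937 multiplications
Strassen's algorithm: 7^(log2(64)) = 7^6 = 117649 multiplications
Difference: 35937 - 117649 = -81712 (Strassen uses MORE here due to padding overhead — for small or just-over-power-of-2 n, padding can outweigh the per-level savings)

Standard: 35937 multiplications (33^3). Strassen: 117649 multiplications (7^6, after padding to 64x64). Strassen reduces 8 recursive multiplications to 7 at each level.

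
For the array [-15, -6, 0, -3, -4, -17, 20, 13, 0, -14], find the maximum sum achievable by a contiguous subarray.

Using Kadane's algorithm on [-15, -6, 0, -3, -4, -17, 20, 13, 0, -14]:

Scanning through the array:
Position 1 (value -6): max_ending_here = -6, max_so_far = -6
Position 2 (value 0): max_ending_here = 0, max_so_far = 0
Position 3 (value -3): max_ending_here = -3, max_so_far = 0
Position 4 (value -4): max_ending_here = -4, max_so_far = 0
Position 5 (value -17): max_ending_here = -17, max_so_far = 0
Position 6 (value 20): max_ending_here = 20, max_so_far = 20
Position 7 (value 13): max_ending_here = 33, max_so_far = 33
Position 8 (value 0): max_ending_here = 33, max_so_far = 33
Position 9 (value -14): max_ending_here = 19, max_so_far = 33

Maximum subarray: [20, 13]
Maximum sum: 33

The maximum subarray is [20, 13] with sum 33. This subarray runs from index 6 to index 7.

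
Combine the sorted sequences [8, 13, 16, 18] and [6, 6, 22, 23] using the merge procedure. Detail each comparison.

Merging process:

Compare 8 vs 6: take 6 from right. Merged: [6]
Compare 8 vs 6: take 6 from right. Merged: [6, 6]
Compare 8 vs 22: take 8 from left. Merged: [6, 6, 8]
Compare 13 vs 22: take 13 from left. Merged: [6, 6, 8, 13]
Compare 16 vs 22: take 16 from left. Merged: [6, 6, 8, 13, 16]
Compare 18 vs 22: take 18 from left. Merged: [6, 6, 8, 13, 16, 18]
Append remaining from right: [22, 23]. Merged: [6, 6, 8, 13, 16, 18, 22, 23]

Final merged array: [6, 6, 8, 13, 16, 18, 22, 23]
Total comparisons: 6

The merged array is [6, 6, 8, 13, 16, 18, 22, 23], requiring 6 comparisons. The merge step runs in O(n) time where n is the total number of elements.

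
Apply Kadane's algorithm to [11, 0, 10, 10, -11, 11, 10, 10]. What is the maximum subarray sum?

Using Kadane's algorithm on [11, 0, 10, 10, -11, 11, 10, 10]:

Scanning through the array:
Position 1 (value 0): max_ending_here = 11, max_so_far = 11
Position 2 (value 10): max_ending_here = 21, max_so_far = 21
Position 3 (value 10): max_ending_here = 31, max_so_far = 31
Position 4 (value -11): max_ending_here = 20, max_so_far = 31
Position 5 (value 11): max_ending_here = 31, max_so_far = 31
Position 6 (value 10): max_ending_here = 41, max_so_far = 41
Position 7 (value 10): max_ending_here = 51, max_so_far = 51

Maximum subarray: [11, 0, 10, 10, -11, 11, 10, 10]
Maximum sum: 51

The maximum subarray is [11, 0, 10, 10, -11, 11, 10, 10] with sum 51. This subarray runs from index 0 to index 7.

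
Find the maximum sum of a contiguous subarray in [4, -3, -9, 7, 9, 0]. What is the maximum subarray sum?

Using Kadane's algorithm on [4, -3, -9, 7, 9, 0]:

Scanning through the array:
Position 1 (value -3): max_ending_here = 1, max_so_far = 4
Position 2 (value -9): max_ending_here = -8, max_so_far = 4
Position 3 (value 7): max_ending_here = 7, max_so_far = 7
Position 4 (value 9): max_ending_here = 16, max_so_far = 16
Position 5 (value 0): max_ending_here = 16, max_so_far = 16

Maximum subarray: [7, 9]
Maximum sum: 16

The maximum subarray is [7, 9] with sum 16. This subarray runs from index 3 to index 4.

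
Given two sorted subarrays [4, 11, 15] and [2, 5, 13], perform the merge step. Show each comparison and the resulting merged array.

Merging process:

Compare 4 vs 2: take 2 from right. Merged: [2]
Compare 4 vs 5: take 4 from left. Merged: [2, 4]
Compare 11 vs 5: take 5 from right. Merged: [2, 4, 5]
Compare 11 vs 13: take 11 from left. Merged: [2, 4, 5, 11]
Compare 15 vs 13: take 13 from right. Merged: [2, 4, 5, 11, 13]
Append remaining from left: [15]. Merged: [2, 4, 5, 11, 13, 15]

Final merged array: [2, 4, 5, 11, 13, 15]
Total comparisons: 5

The merged array is [2, 4, 5, 11, 13, 15], requiring 5 comparisons. The merge step runs in O(n) time where n is the total number of elements.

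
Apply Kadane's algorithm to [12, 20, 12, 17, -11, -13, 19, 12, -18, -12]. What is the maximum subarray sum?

Using Kadane's algorithm on [12, 20, 12, 17, -11, -13, 19, 12, -18, -12]:

Scanning through the array:
Position 1 (value 20): max_ending_here = 32, max_so_far = 32
Position 2 (value 12): max_ending_here = 44, max_so_far = 44
Position 3 (value 17): max_ending_here = 61, max_so_far = 61
Position 4 (value -11): max_ending_here = 50, max_so_far = 61
Position 5 (value -13): max_ending_here = 37, max_so_far = 61
Position 6 (value 19): max_ending_here = 56, max_so_far = 61
Position 7 (value 12): max_ending_here = 68, max_so_far = 68
Position 8 (value -18): max_ending_here = 50, max_so_far = 68
Position 9 (value -12): max_ending_here = 38, max_so_far = 68

Maximum subarray: [12, 20, 12, 17, -11, -13, 19, 12]
Maximum sum: 68

The maximum subarray is [12, 20, 12, 17, -11, -13, 19, 12] with sum 68. This subarray runs from index 0 to index 7.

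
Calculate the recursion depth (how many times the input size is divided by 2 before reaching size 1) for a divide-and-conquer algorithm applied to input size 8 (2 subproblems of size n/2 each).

For divide and conquer with division factor 2:

Problem sizes at each level:
Level 0: 8
Level 1: 4
Level 2: 2
Level 3: 1

The root is level 0 and the size-1 base case is level 3 (the tree spans levels 0 through 3, i.e. 4 levels counting the root), so the depth is the number of divisions: log_2(8) = 3

The recursion tree depth is log_2(8) = 3. At each level, the problem size is divided by 2, so it takes 3 divisions to reduce to a base case of size 1. The algorithm makes 2 recursive calls at each level.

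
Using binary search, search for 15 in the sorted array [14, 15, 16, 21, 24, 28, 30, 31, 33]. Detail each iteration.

Binary search for 15 in [14, 15, 16, 21, 24, 28, 30, 31, 33]:

lo=0, hi=8, mid=4, arr[mid]=24 -> 24 > 15, search left half
lo=0, hi=3, mid=1, arr[mid]=15 -> Found target at index 1!

Binary search finds 15 at index 1 after 2 comparisons. The search repeatedly halves the search space by comparing with the middle element.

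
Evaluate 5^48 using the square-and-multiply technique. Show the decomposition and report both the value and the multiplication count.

Computing 5^48 by squaring (build up from 5^1; each line after the first costs one multiplication):

5^1 = 5
5^2 = (5^1)^2 = 5^2 = 25
5^3 = 5 * 5^2 = 5 * 25 = 125
5^6 = (5^3)^2 = 125^2 = 15625
5^12 = (5^6)^2 = 15625^2 = 244140625
5^24 = (5^12)^2 = 244140625^2 = 59604644775390625
5^48 = (5^24)^2 = 59604644775390625^2 = 3552713678800500929355621337890625

Result: 3552713678800500929355621337890625
Multiplications needed: 6 (6 lines after 5^1)

5^48 = 3552713678800500929355621337890625. Using exponentiation by squaring, this requires 6 multiplications. The key idea: if the exponent is even, square the half-power; if odd, multiply by the base once.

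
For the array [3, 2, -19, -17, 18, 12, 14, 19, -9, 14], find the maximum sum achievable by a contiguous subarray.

Using Kadane's algorithm on [3, 2, -19, -17, 18, 12, 14, 19, -9, 14]:

Scanning through the array:
Position 1 (value 2): max_ending_here = 5, max_so_far = 5
Position 2 (value -19): max_ending_here = -14, max_so_far = 5
Position 3 (value -17): max_ending_here = -17, max_so_far = 5
Position 4 (value 18): max_ending_here = 18, max_so_far = 18
Position 5 (value 12): max_ending_here = 30, max_so_far = 30
Position 6 (value 14): max_ending_here = 44, max_so_far = 44
Position 7 (value 19): max_ending_here = 63, max_so_far = 63
Position 8 (value -9): max_ending_here = 54, max_so_far = 63
Position 9 (value 14): max_ending_here = 68, max_so_far = 68

Maximum subarray: [18, 12, 14, 19, -9, 14]
Maximum sum: 68

The maximum subarray is [18, 12, 14, 19, -9, 14] with sum 68. This subarray runs from index 4 to index 9.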